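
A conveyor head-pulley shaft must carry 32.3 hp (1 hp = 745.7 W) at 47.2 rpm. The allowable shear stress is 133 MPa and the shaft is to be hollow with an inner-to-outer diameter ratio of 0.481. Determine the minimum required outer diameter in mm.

58.2 mm

ω = 2π·47.2/60 = 4.943 rad/s, so T = P/ω = 32.3×745.7 / 4.943 = 4873 N·m.
For a hollow shaft with d_i/d_o = 0.481: τ_max = 16T/(π d_o³ (1−k⁴)), so d_o = [16T/(π τ_allow (1−k⁴))]^(1/3) = [16·4873/(π·1.33×10^8·0.9465)]^(1/3) = 0.05820 m.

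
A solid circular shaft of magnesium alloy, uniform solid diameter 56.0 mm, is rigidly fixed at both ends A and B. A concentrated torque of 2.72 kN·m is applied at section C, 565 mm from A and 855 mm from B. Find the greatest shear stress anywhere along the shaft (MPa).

47.5 MPa

With uniform GJ and both ends fixed, compatibility θ_AC = θ_CB gives T_A·a = T_B·b, together with T_A + T_B = T₀.
T_A = T₀·b/(a+b) = 2720·855/1420 = 1638 N·m; T_B = 1082 N·m.
τ in each portion: τ_AC = 4.75×10^7 Pa, τ_CB = 3.14×10^7 Pa; maximum is in AC.
τ_max = T_AC·r/J = 1638·0.0280/9.65×10^-7 = 4.750×10^7 Pa.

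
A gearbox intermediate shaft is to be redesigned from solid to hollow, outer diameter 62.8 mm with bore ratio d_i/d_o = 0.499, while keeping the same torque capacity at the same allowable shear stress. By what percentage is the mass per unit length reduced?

Equal τ_max and T ⇒ the solid shaft needs d_s³ = d_o³(1−k⁴), so d_s = 62.8·(1−0.499⁴)^(1/3) = 61.47 mm.
Area ratio A_h/A_s = d_o²(1−k²)/d_s² = (1−k²)/(1−k⁴)^(2/3) = 0.7837.
Mass saving = 1 − 0.7837 = 21.6 %.

21.6 %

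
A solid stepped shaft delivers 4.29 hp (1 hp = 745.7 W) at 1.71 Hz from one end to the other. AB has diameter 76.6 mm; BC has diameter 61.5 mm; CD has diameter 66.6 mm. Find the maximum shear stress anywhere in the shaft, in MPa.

ω = 2π·1.71 = 10.74 rad/s, so T = P/ω = 4.29×745.7 / 10.74 = 297.7 N·m.
Under the same torque, τ_max = 16T/(πd³) is largest where d is smallest — segment BC (d = 61.5 mm).
τ_max = 16·297.7/(π·(0.0615)³) = 6.519×10^6 Pa.

6.52 MPa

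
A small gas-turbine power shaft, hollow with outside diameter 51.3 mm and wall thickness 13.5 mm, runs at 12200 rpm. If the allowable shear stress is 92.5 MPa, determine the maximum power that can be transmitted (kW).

J = π(d_o⁴ − d_i⁴)/32 = π(0.0513⁴ − 0.0243⁴)/32 = 6.457×10^-7 m⁴.
T_max = τ_allow·J/r = 9.25×10^7 × 6.457×10^-7 / 0.0256 = 2329 N·m.
ω = 2π·12200/60 = 1278 rad/s, so P_max = T_max·ω = 2.975×10^6 W.

2970 kW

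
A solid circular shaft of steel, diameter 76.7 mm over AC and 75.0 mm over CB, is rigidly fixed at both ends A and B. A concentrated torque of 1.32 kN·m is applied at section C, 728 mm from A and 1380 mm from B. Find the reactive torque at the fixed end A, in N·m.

Compatibility: T_A·a/J_AC = T_B·b/J_CB with T_A + T_B = T₀.
J_AC = 3.40×10^-6 m⁴, J_CB = 3.11×10^-6 m⁴, so T_A = T₀·(J_AC/a)/((J_AC/a)+(J_CB/b)) = 890.5 N·m, T_B = 429.5 N·m.

891 N·m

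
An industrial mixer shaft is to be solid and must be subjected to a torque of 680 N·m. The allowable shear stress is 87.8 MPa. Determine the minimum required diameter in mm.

34.0 mm

For a solid shaft τ_max = 16T/(πd³), so d = (16T/(π τ_allow))^(1/3) = (16·680.0/(π·8.78×10^7))^(1/3) = 0.03404 m.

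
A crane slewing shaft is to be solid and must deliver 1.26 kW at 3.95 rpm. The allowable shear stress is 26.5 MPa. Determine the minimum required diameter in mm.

ω = 2π·3.95/60 = 0.4136 rad/s, so T = P/ω = 1.26×10³ / 0.4136 = 3046 N·m.
For a solid shaft τ_max = 16T/(πd³), so d = (16T/(π τ_allow))^(1/3) = (16·3046/(π·2.65×10^7))^(1/3) = 0.08365 m.

83.7 mm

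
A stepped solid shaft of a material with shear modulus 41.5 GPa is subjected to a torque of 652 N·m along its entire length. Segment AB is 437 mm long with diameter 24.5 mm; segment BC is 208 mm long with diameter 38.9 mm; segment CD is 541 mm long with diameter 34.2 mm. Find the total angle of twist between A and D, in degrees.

15.6°

J_AB = π(0.0245)⁴/32 = 3.54×10^-8 m⁴; J_BC = π(0.0389)⁴/32 = 2.25×10^-7 m⁴; J_CD = π(0.0342)⁴/32 = 1.34×10^-7 m⁴.
θ = (T/G)·Σ L_i/J_i = (652.0/41.5×10⁹)·(0.437/3.54×10^-8 + 0.208/2.25×10^-7 + 0.541/1.34×10^-7) = 0.2719 rad.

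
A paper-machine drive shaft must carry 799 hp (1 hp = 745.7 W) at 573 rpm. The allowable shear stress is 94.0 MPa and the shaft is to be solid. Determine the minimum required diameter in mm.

81.3 mm

ω = 2π·573/60 = 60.00 rad/s, so T = P/ω = 799×745.7 / 60.00 = 9930 N·m.
For a solid shaft τ_max = 16T/(πd³), so d = (16T/(π τ_allow))^(1/3) = (16·9930/(π·9.40×10^7))^(1/3) = 0.08133 m.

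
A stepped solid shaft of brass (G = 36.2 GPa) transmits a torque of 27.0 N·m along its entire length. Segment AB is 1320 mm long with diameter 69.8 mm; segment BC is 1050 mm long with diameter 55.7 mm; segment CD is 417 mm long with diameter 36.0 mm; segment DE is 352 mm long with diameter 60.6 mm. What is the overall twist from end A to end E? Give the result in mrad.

3.34 mrad

J_AB = π(0.0698)⁴/32 = 2.33×10^-6 m⁴; J_BC = π(0.0557)⁴/32 = 9.45×10^-7 m⁴; J_CD = π(0.0360)⁴/32 = 1.65×10^-7 m⁴; J_DE = π(0.0606)⁴/32 = 1.32×10^-6 m⁴.
θ = (T/G)·Σ L_i/J_i = (27.00/36.2×10⁹)·(1.32/2.33×10^-6 + 1.05/9.45×10^-7 + 0.417/1.65×10^-7 + 0.352/1.32×10^-6) = 3.336×10^-3 rad.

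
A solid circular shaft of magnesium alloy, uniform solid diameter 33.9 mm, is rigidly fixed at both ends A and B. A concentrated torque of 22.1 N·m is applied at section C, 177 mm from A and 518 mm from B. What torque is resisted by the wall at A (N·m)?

With uniform GJ and both ends fixed, compatibility θ_AC = θ_CB gives T_A·a = T_B·b, together with T_A + T_B = T₀.
T_A = T₀·b/(a+b) = 22.10·518/695.0 = 16.47 N·m; T_B = 5.628 N·m.

16.5 N·m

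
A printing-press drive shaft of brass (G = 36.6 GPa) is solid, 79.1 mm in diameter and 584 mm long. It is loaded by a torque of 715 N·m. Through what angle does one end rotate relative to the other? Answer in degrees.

J = πd⁴/32 = π(0.0791)⁴/32 = 3.843×10^-6 m⁴.
θ = T·L/(G·J) = 715.0 × 0.584 / (36.6×10⁹ × 3.843×10^-6) = 2.968×10^-3 rad.

0.170°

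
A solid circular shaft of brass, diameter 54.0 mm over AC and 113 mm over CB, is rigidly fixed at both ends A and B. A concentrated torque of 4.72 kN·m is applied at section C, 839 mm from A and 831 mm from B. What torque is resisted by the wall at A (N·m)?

Compatibility: T_A·a/J_AC = T_B·b/J_CB with T_A + T_B = T₀.
J_AC = 8.35×10^-7 m⁴, J_CB = 1.60×10^-5 m⁴, so T_A = T₀·(J_AC/a)/((J_AC/a)+(J_CB/b)) = 231.8 N·m, T_B = 4488 N·m.

232 N·m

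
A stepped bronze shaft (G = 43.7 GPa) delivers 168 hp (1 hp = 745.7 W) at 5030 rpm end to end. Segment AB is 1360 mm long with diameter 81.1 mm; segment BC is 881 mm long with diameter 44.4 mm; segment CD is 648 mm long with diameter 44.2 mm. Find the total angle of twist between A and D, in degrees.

1.36°

ω = 2π·5030/60 = 526.7 rad/s, so T = P/ω = 168×745.7 / 526.7 = 237.8 N·m.
J_AB = π(0.0811)⁴/32 = 4.25×10^-6 m⁴; J_BC = π(0.0444)⁴/32 = 3.82×10^-7 m⁴; J_CD = π(0.0442)⁴/32 = 3.75×10^-7 m⁴.
θ = (T/G)·Σ L_i/J_i = (237.8/43.7×10⁹)·(1.36/4.25×10^-6 + 0.881/3.82×10^-7 + 0.648/3.75×10^-7) = 0.02372 rad.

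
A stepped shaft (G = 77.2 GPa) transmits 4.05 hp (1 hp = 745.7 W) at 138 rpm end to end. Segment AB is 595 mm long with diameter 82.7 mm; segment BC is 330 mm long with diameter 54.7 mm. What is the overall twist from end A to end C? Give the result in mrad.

ω = 2π·138/60 = 14.45 rad/s, so T = P/ω = 4.05×745.7 / 14.45 = 209.0 N·m.
J_AB = π(0.0827)⁴/32 = 4.59×10^-6 m⁴; J_BC = π(0.0547)⁴/32 = 8.79×10^-7 m⁴.
θ = (T/G)·Σ L_i/J_i = (209.0/77.2×10⁹)·(0.595/4.59×10^-6 + 0.330/8.79×10^-7) = 1.367×10^-3 rad.

1.37 mrad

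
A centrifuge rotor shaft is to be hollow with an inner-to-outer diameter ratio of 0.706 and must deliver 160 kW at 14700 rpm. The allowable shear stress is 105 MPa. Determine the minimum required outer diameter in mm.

18.9 mm

ω = 2π·14700/60 = 1539 rad/s, so T = P/ω = 160×10³ / 1539 = 103.9 N·m.
For a hollow shaft with d_i/d_o = 0.706: τ_max = 16T/(π d_o³ (1−k⁴)), so d_o = [16T/(π τ_allow (1−k⁴))]^(1/3) = [16·103.9/(π·1.05×10^8·0.7516)]^(1/3) = 0.01886 m.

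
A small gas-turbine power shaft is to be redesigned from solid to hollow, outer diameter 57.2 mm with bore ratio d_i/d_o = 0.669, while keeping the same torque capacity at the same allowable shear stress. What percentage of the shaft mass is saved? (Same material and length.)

35.9 %

Equal τ_max and T ⇒ the solid shaft needs d_s³ = d_o³(1−k⁴), so d_s = 57.2·(1−0.669⁴)^(1/3) = 53.09 mm.
Area ratio A_h/A_s = d_o²(1−k²)/d_s² = (1−k²)/(1−k⁴)^(2/3) = 0.6412.
Mass saving = 1 − 0.6412 = 35.9 %.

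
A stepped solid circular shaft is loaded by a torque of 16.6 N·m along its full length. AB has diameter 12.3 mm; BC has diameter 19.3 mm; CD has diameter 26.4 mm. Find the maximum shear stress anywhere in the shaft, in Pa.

4.54e7 Pa

Under the same torque, τ_max = 16T/(πd³) is largest where d is smallest — segment AB (d = 12.3 mm).
τ_max = 16·16.60/(π·(0.0123)³) = 4.543×10^7 Pa.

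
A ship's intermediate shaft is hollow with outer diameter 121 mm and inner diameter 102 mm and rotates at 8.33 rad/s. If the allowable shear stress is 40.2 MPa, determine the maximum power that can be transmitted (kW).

J = π(d_o⁴ − d_i⁴)/32 = π(0.121⁴ − 0.102⁴)/32 = 1.042×10^-5 m⁴.
T_max = τ_allow·J/r = 4.02×10^7 × 1.042×10^-5 / 0.0605 = 6922 N·m.
ω = 8.33 rad/s, so P_max = T_max·ω = 5.766×10^4 W.

57.7 kW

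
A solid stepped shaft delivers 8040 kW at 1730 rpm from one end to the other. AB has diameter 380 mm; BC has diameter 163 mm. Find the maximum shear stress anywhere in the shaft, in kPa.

52200 kPa

ω = 2π·1730/60 = 181.2 rad/s, so T = P/ω = 8040×10³ / 181.2 = 44380 N·m.
Under the same torque, τ_max = 16T/(πd³) is largest where d is smallest — segment BC (d = 163 mm).
τ_max = 16·44380/(π·(0.163)³) = 5.219×10^7 Pa.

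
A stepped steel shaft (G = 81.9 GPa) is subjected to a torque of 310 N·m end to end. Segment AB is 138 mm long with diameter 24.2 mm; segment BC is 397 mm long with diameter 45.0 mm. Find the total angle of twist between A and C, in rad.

J_AB = π(0.0242)⁴/32 = 3.37×10^-8 m⁴; J_BC = π(0.0450)⁴/32 = 4.03×10^-7 m⁴.
θ = (T/G)·Σ L_i/J_i = (310.0/81.9×10⁹)·(0.138/3.37×10^-8 + 0.397/4.03×10^-7) = 0.01925 rad.

0.0192 rad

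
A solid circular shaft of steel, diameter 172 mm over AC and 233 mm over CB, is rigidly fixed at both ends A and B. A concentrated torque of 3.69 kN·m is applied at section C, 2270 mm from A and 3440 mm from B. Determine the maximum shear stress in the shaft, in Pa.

Compatibility: T_A·a/J_AC = T_B·b/J_CB with T_A + T_B = T₀.
J_AC = 8.59×10^-5 m⁴, J_CB = 2.89×10^-4 m⁴, so T_A = T₀·(J_AC/a)/((J_AC/a)+(J_CB/b)) = 1145 N·m, T_B = 2545 N·m.
τ in each portion: τ_AC = 1.15×10^6 Pa, τ_CB = 1.02×10^6 Pa; maximum is in AC.
τ_max = T_AC·r/J = 1145·0.0860/8.59×10^-5 = 1.146×10^6 Pa.

1.15e6 Pa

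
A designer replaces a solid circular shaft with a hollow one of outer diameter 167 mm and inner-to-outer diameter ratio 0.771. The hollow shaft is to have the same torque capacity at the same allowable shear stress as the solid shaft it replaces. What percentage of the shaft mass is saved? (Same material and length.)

Equal τ_max and T ⇒ the solid shaft needs d_s³ = d_o³(1−k⁴), so d_s = 167·(1−0.771⁴)^(1/3) = 144.4 mm.
Area ratio A_h/A_s = d_o²(1−k²)/d_s² = (1−k²)/(1−k⁴)^(2/3) = 0.5423.
Mass saving = 1 − 0.5423 = 45.8 %.

45.8 %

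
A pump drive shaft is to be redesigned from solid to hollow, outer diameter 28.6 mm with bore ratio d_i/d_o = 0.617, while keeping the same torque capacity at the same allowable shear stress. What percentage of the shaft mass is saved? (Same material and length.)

31.3 %

Equal τ_max and T ⇒ the solid shaft needs d_s³ = d_o³(1−k⁴), so d_s = 28.6·(1−0.617⁴)^(1/3) = 27.15 mm.
Area ratio A_h/A_s = d_o²(1−k²)/d_s² = (1−k²)/(1−k⁴)^(2/3) = 0.6874.
Mass saving = 1 − 0.6874 = 31.3 %.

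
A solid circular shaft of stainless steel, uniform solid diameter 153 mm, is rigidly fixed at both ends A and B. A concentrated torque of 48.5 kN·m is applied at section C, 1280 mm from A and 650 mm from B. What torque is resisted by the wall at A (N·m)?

With uniform GJ and both ends fixed, compatibility θ_AC = θ_CB gives T_A·a = T_B·b, together with T_A + T_B = T₀.
T_A = T₀·b/(a+b) = 48500·650/1930 = 16330 N·m; T_B = 32170 N·m.

16300 N·m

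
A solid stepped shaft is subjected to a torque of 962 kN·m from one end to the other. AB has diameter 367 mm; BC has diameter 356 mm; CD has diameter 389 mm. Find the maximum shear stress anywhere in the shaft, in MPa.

Under the same torque, τ_max = 16T/(πd³) is largest where d is smallest — segment BC (d = 356 mm).
τ_max = 16·962000/(π·(0.356)³) = 1.086×10^8 Pa.

109 MPa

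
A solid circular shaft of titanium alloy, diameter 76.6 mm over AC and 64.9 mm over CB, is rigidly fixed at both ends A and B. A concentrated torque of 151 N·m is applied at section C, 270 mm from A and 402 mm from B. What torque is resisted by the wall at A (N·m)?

112 N·m

Compatibility: T_A·a/J_AC = T_B·b/J_CB with T_A + T_B = T₀.
J_AC = 3.38×10^-6 m⁴, J_CB = 1.74×10^-6 m⁴, so T_A = T₀·(J_AC/a)/((J_AC/a)+(J_CB/b)) = 112.2 N·m, T_B = 38.82 N·m.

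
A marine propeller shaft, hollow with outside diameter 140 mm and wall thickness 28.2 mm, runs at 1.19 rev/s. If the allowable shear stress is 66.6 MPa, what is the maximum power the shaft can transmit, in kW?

J = π(d_o⁴ − d_i⁴)/32 = π(0.140⁴ − 0.0836⁴)/32 = 3.292×10^-5 m⁴.
T_max = τ_allow·J/r = 6.66×10^7 × 3.292×10^-5 / 0.0700 = 31320 N·m.
ω = 2π·1.19 = 7.477 rad/s, so P_max = T_max·ω = 2.342×10^5 W.

234 kW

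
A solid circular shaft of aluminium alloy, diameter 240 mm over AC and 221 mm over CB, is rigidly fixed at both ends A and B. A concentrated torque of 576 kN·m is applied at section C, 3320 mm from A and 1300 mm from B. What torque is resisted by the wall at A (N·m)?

Compatibility: T_A·a/J_AC = T_B·b/J_CB with T_A + T_B = T₀.
J_AC = 3.26×10^-4 m⁴, J_CB = 2.34×10^-4 m⁴, so T_A = T₀·(J_AC/a)/((J_AC/a)+(J_CB/b)) = 203100 N·m, T_B = 372900 N·m.

203000 N·m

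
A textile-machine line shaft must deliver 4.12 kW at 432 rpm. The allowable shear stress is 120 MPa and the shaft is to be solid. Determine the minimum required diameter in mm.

ω = 2π·432/60 = 45.24 rad/s, so T = P/ω = 4.12×10³ / 45.24 = 91.07 N·m.
For a solid shaft τ_max = 16T/(πd³), so d = (16T/(π τ_allow))^(1/3) = (16·91.07/(π·1.20×10^8))^(1/3) = 0.01569 m.

15.7 mm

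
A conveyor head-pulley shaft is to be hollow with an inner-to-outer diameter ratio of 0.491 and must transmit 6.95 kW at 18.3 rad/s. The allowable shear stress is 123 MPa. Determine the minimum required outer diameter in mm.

ω = 18.3 rad/s, so T = P/ω = 6.95×10³ / 18.30 = 379.8 N·m.
For a hollow shaft with d_i/d_o = 0.491: τ_max = 16T/(π d_o³ (1−k⁴)), so d_o = [16T/(π τ_allow (1−k⁴))]^(1/3) = [16·379.8/(π·1.23×10^8·0.9419)]^(1/3) = 0.02556 m.

25.6 mm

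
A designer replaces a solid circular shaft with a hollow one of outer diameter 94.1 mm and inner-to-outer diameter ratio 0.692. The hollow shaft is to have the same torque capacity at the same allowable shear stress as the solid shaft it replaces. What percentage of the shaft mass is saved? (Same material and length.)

Equal τ_max and T ⇒ the solid shaft needs d_s³ = d_o³(1−k⁴), so d_s = 94.1·(1−0.692⁴)^(1/3) = 86.27 mm.
Area ratio A_h/A_s = d_o²(1−k²)/d_s² = (1−k²)/(1−k⁴)^(2/3) = 0.6200.
Mass saving = 1 − 0.6200 = 38.0 %.

38.0 %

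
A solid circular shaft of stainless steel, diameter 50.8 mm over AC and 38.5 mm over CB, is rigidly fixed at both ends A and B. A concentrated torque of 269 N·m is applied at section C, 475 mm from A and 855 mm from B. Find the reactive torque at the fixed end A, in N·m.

Compatibility: T_A·a/J_AC = T_B·b/J_CB with T_A + T_B = T₀.
J_AC = 6.54×10^-7 m⁴, J_CB = 2.16×10^-7 m⁴, so T_A = T₀·(J_AC/a)/((J_AC/a)+(J_CB/b)) = 227.3 N·m, T_B = 41.67 N·m.

227 N·m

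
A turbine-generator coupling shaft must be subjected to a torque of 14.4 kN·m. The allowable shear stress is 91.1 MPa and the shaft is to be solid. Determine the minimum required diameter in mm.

For a solid shaft τ_max = 16T/(πd³), so d = (16T/(π τ_allow))^(1/3) = (16·14400/(π·9.11×10^7))^(1/3) = 0.09303 m.

93.0 mm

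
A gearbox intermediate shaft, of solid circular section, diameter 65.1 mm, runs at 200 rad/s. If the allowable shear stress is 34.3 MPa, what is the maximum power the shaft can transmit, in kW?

372 kW

J = πd⁴/32 = π(0.0651)⁴/32 = 1.763×10^-6 m⁴.
T_max = τ_allow·J/r = 3.43×10^7 × 1.763×10^-6 / 0.0325 = 1858 N·m.
ω = 200 rad/s, so P_max = T_max·ω = 3.716×10^5 W.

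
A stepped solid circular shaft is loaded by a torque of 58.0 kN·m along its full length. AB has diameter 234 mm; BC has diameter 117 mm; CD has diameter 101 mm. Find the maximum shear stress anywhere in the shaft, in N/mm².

287 N/mm²

Under the same torque, τ_max = 16T/(πd³) is largest where d is smallest — segment CD (d = 101 mm).
τ_max = 16·58000/(π·(0.101)³) = 2.867×10^8 Pa.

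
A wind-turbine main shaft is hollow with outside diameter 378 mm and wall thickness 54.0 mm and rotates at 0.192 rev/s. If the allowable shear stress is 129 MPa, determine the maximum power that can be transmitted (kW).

1220 kW

J = π(d_o⁴ − d_i⁴)/32 = π(0.378⁴ − 0.270⁴)/32 = 1.483×10^-3 m⁴.
T_max = τ_allow·J/r = 1.29×10^8 × 1.483×10^-3 / 0.189 = 1.012e6 N·m.
ω = 2π·0.192 = 1.206 rad/s, so P_max = T_max·ω = 1.221×10^6 W.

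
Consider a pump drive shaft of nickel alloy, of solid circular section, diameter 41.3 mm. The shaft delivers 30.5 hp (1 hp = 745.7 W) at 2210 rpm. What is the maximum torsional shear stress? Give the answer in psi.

1030 psi

ω = 2π·2210/60 = 231.4 rad/s, so T = P/ω = 30.5×745.7 / 231.4 = 98.28 N·m.
J = πd⁴/32 = π(0.0413)⁴/32 = 2.856×10^-7 m⁴.
τ_max = T·r/J = 98.28 × 0.0206 / 2.856×10^-7 = 7.105×10^6 Pa.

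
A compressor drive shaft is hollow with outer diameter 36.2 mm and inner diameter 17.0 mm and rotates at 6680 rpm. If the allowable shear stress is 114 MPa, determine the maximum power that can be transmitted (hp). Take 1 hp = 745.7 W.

948 hp

J = π(d_o⁴ − d_i⁴)/32 = π(0.0362⁴ − 0.0170⁴)/32 = 1.604×10^-7 m⁴.
T_max = τ_allow·J/r = 1.14×10^8 × 1.604×10^-7 / 0.0181 = 1010 N·m.
ω = 2π·6680/60 = 699.5 rad/s, so P_max = T_max·ω = 7.067×10^5 W.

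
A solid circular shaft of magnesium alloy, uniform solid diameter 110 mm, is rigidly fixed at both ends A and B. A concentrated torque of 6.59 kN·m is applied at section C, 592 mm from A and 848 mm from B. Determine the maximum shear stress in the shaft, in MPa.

With uniform GJ and both ends fixed, compatibility θ_AC = θ_CB gives T_A·a = T_B·b, together with T_A + T_B = T₀.
T_A = T₀·b/(a+b) = 6590·848/1440 = 3881 N·m; T_B = 2709 N·m.
τ in each portion: τ_AC = 1.48×10^7 Pa, τ_CB = 1.04×10^7 Pa; maximum is in AC.
τ_max = T_AC·r/J = 3881·0.0550/1.44×10^-5 = 1.485×10^7 Pa.

14.8 MPa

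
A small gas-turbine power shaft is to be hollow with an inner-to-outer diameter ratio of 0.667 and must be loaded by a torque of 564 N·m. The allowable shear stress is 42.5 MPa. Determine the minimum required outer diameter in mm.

For a hollow shaft with d_i/d_o = 0.667: τ_max = 16T/(π d_o³ (1−k⁴)), so d_o = [16T/(π τ_allow (1−k⁴))]^(1/3) = [16·564.0/(π·4.25×10^7·0.8021)]^(1/3) = 0.04384 m.

43.8 mm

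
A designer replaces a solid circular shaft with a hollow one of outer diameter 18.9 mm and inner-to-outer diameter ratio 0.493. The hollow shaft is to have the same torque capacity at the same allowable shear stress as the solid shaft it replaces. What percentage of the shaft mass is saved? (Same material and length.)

21.2 %

Equal τ_max and T ⇒ the solid shaft needs d_s³ = d_o³(1−k⁴), so d_s = 18.9·(1−0.493⁴)^(1/3) = 18.52 mm.
Area ratio A_h/A_s = d_o²(1−k²)/d_s² = (1−k²)/(1−k⁴)^(2/3) = 0.7883.
Mass saving = 1 − 0.7883 = 21.2 %.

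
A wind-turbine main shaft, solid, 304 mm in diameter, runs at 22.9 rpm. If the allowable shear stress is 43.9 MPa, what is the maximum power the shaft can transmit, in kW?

581 kW

J = πd⁴/32 = π(0.304)⁴/32 = 8.385×10^-4 m⁴.
T_max = τ_allow·J/r = 4.39×10^7 × 8.385×10^-4 / 0.152 = 242200 N·m.
ω = 2π·22.9/60 = 2.398 rad/s, so P_max = T_max·ω = 5.807×10^5 W.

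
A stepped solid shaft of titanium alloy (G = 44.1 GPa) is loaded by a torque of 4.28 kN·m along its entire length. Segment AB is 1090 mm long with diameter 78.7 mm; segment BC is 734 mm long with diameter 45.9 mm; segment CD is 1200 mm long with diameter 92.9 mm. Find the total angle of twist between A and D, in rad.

0.207 rad

J_AB = π(0.0787)⁴/32 = 3.77×10^-6 m⁴; J_BC = π(0.0459)⁴/32 = 4.36×10^-7 m⁴; J_CD = π(0.0929)⁴/32 = 7.31×10^-6 m⁴.
θ = (T/G)·Σ L_i/J_i = (4280/44.1×10⁹)·(1.09/3.77×10^-6 + 0.734/4.36×10^-7 + 1.20/7.31×10^-6) = 0.2075 rad.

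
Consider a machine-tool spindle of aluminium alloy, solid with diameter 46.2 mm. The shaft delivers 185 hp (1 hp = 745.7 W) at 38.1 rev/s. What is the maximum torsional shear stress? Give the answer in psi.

ω = 2π·38.1 = 239.4 rad/s, so T = P/ω = 185×745.7 / 239.4 = 576.3 N·m.
J = πd⁴/32 = π(0.0462)⁴/32 = 4.473×10^-7 m⁴.
τ_max = T·r/J = 576.3 × 0.0231 / 4.473×10^-7 = 2.976×10^7 Pa.

4320 psi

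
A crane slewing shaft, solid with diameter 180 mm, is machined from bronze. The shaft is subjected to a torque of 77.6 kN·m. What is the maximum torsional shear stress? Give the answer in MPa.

67.8 MPa

J = πd⁴/32 = π(0.180)⁴/32 = 1.031×10^-4 m⁴.
τ_max = T·r/J = 77600 × 0.0900 / 1.031×10^-4 = 6.777×10^7 Pa.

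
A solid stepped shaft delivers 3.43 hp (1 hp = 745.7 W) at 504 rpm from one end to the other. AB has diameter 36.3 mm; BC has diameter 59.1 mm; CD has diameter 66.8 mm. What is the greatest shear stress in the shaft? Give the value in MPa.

ω = 2π·504/60 = 52.78 rad/s, so T = P/ω = 3.43×745.7 / 52.78 = 48.46 N·m.
Under the same torque, τ_max = 16T/(πd³) is largest where d is smallest — segment AB (d = 36.3 mm).
τ_max = 16·48.46/(π·(0.0363)³) = 5.160×10^6 Pa.

5.16 MPa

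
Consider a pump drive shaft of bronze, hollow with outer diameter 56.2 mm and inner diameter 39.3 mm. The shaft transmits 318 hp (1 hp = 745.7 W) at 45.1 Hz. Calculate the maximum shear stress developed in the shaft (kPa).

31600 kPa

ω = 2π·45.1 = 283.4 rad/s, so T = P/ω = 318×745.7 / 283.4 = 836.8 N·m.
J = π(d_o⁴ − d_i⁴)/32 = π(0.0562⁴ − 0.0393⁴)/32 = 7.452×10^-7 m⁴.
τ_max = T·r/J = 836.8 × 0.0281 / 7.452×10^-7 = 3.156×10^7 Pa.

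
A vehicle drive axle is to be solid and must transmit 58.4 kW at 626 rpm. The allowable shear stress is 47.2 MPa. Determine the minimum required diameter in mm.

45.8 mm

ω = 2π·626/60 = 65.55 rad/s, so T = P/ω = 58.4×10³ / 65.55 = 890.9 N·m.
For a solid shaft τ_max = 16T/(πd³), so d = (16T/(π τ_allow))^(1/3) = (16·890.9/(π·4.72×10^7))^(1/3) = 0.04581 m.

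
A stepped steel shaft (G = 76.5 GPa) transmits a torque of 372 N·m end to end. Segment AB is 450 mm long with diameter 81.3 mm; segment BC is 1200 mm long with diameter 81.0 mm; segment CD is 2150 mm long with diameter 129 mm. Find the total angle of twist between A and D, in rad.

J_AB = π(0.0813)⁴/32 = 4.29×10^-6 m⁴; J_BC = π(0.0810)⁴/32 = 4.23×10^-6 m⁴; J_CD = π(0.129)⁴/32 = 2.72×10^-5 m⁴.
θ = (T/G)·Σ L_i/J_i = (372.0/76.5×10⁹)·(0.450/4.29×10^-6 + 1.20/4.23×10^-6 + 2.15/2.72×10^-5) = 2.276×10^-3 rad.

0.00228 rad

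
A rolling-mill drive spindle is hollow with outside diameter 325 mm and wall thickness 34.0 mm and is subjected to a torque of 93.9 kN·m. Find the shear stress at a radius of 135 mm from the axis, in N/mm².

J = π(d_o⁴ − d_i⁴)/32 = π(0.325⁴ − 0.257⁴)/32 = 6.670×10^-4 m⁴.
Shear stress varies linearly with radius: τ = T·r/J = 93900 × 0.135 / 6.670×10^-4 = 1.900×10^7 Pa.

19.0 N/mm²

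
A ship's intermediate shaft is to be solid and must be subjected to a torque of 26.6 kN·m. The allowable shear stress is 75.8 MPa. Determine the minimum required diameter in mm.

121 mm

For a solid shaft τ_max = 16T/(πd³), so d = (16T/(π τ_allow))^(1/3) = (16·26600/(π·7.58×10^7))^(1/3) = 0.1214 m.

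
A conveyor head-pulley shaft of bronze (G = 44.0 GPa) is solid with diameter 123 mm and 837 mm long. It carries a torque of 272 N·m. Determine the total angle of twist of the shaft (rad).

J = πd⁴/32 = π(0.123)⁴/32 = 2.247×10^-5 m⁴.
θ = T·L/(G·J) = 272.0 × 0.837 / (44.0×10⁹ × 2.247×10^-5) = 2.303×10^-4 rad.

2.30e-4 rad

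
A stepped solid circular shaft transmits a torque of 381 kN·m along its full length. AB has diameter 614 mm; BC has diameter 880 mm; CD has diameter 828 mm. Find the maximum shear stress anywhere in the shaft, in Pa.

8.38e6 Pa

Under the same torque, τ_max = 16T/(πd³) is largest where d is smallest — segment AB (d = 614 mm).
τ_max = 16·381000/(π·(0.614)³) = 8.383×10^6 Pa.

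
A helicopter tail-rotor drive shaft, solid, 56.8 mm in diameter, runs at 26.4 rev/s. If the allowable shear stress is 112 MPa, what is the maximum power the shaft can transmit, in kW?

J = πd⁴/32 = π(0.0568)⁴/32 = 1.022×10^-6 m⁴.
T_max = τ_allow·J/r = 1.12×10^8 × 1.022×10^-6 / 0.0284 = 4030 N·m.
ω = 2π·26.4 = 165.9 rad/s, so P_max = T_max·ω = 6.685×10^5 W.

668 kW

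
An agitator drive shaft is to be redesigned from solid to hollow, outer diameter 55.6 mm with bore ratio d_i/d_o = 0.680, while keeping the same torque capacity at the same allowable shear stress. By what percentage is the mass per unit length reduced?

36.9 %

Equal τ_max and T ⇒ the solid shaft needs d_s³ = d_o³(1−k⁴), so d_s = 55.6·(1−0.680⁴)^(1/3) = 51.32 mm.
Area ratio A_h/A_s = d_o²(1−k²)/d_s² = (1−k²)/(1−k⁴)^(2/3) = 0.6311.
Mass saving = 1 − 0.6311 = 36.9 %.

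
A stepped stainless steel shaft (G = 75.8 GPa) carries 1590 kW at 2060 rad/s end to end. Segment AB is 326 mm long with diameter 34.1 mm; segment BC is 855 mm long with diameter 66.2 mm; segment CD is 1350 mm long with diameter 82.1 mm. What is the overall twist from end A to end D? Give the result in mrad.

ω = 2060 rad/s, so T = P/ω = 1590×10³ / 2060 = 771.8 N·m.
J_AB = π(0.0341)⁴/32 = 1.33×10^-7 m⁴; J_BC = π(0.0662)⁴/32 = 1.89×10^-6 m⁴; J_CD = π(0.0821)⁴/32 = 4.46×10^-6 m⁴.
θ = (T/G)·Σ L_i/J_i = (771.8/75.8×10⁹)·(0.326/1.33×10^-7 + 0.855/1.89×10^-6 + 1.35/4.46×10^-6) = 0.03271 rad.

32.7 mrad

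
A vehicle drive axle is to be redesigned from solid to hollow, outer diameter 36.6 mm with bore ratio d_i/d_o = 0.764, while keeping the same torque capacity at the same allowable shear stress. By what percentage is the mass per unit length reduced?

Equal τ_max and T ⇒ the solid shaft needs d_s³ = d_o³(1−k⁴), so d_s = 36.6·(1−0.764⁴)^(1/3) = 31.85 mm.
Area ratio A_h/A_s = d_o²(1−k²)/d_s² = (1−k²)/(1−k⁴)^(2/3) = 0.5496.
Mass saving = 1 − 0.5496 = 45.0 %.

45.0 %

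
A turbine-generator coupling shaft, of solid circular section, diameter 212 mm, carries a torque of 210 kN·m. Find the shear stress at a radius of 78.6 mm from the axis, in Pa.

8.32e7 Pa

J = πd⁴/32 = π(0.212)⁴/32 = 1.983×10^-4 m⁴.
Shear stress varies linearly with radius: τ = T·r/J = 210000 × 0.0786 / 1.983×10^-4 = 8.323×10^7 Pa.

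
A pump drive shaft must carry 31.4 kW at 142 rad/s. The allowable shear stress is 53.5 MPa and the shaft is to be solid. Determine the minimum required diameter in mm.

ω = 142 rad/s, so T = P/ω = 31.4×10³ / 142.0 = 221.1 N·m.
For a solid shaft τ_max = 16T/(πd³), so d = (16T/(π τ_allow))^(1/3) = (16·221.1/(π·5.35×10^7))^(1/3) = 0.02761 m.

27.6 mm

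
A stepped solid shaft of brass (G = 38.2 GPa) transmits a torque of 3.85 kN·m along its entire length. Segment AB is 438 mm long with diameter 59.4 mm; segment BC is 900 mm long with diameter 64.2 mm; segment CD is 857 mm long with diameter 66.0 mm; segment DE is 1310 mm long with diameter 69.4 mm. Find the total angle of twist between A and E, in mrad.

J_AB = π(0.0594)⁴/32 = 1.22×10^-6 m⁴; J_BC = π(0.0642)⁴/32 = 1.67×10^-6 m⁴; J_CD = π(0.0660)⁴/32 = 1.86×10^-6 m⁴; J_DE = π(0.0694)⁴/32 = 2.28×10^-6 m⁴.
θ = (T/G)·Σ L_i/J_i = (3850/38.2×10⁹)·(0.438/1.22×10^-6 + 0.900/1.67×10^-6 + 0.857/1.86×10^-6 + 1.31/2.28×10^-6) = 0.1948 rad.

195 mrad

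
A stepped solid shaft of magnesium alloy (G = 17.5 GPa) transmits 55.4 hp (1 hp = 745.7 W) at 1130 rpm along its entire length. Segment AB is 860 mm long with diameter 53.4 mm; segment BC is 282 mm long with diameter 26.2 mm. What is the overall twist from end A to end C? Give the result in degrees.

ω = 2π·1130/60 = 118.3 rad/s, so T = P/ω = 55.4×745.7 / 118.3 = 349.1 N·m.
J_AB = π(0.0534)⁴/32 = 7.98×10^-7 m⁴; J_BC = π(0.0262)⁴/32 = 4.63×10^-8 m⁴.
θ = (T/G)·Σ L_i/J_i = (349.1/17.5×10⁹)·(0.860/7.98×10^-7 + 0.282/4.63×10^-8) = 0.1431 rad.

8.20°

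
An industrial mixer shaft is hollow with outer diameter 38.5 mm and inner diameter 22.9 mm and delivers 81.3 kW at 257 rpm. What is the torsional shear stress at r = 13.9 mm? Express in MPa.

223 MPa

ω = 2π·257/60 = 26.91 rad/s, so T = P/ω = 81.3×10³ / 26.91 = 3021 N·m.
J = π(d_o⁴ − d_i⁴)/32 = π(0.0385⁴ − 0.0229⁴)/32 = 1.887×10^-7 m⁴.
Shear stress varies linearly with radius: τ = T·r/J = 3021 × 0.0139 / 1.887×10^-7 = 2.225×10^8 Pa.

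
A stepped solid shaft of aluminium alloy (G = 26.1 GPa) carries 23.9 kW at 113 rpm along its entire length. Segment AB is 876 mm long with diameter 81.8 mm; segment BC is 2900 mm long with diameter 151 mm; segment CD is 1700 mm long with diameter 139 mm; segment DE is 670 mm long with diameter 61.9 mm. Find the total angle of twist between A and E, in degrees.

ω = 2π·113/60 = 11.83 rad/s, so T = P/ω = 23.9×10³ / 11.83 = 2020 N·m.
J_AB = π(0.0818)⁴/32 = 4.40×10^-6 m⁴; J_BC = π(0.151)⁴/32 = 5.10×10^-5 m⁴; J_CD = π(0.139)⁴/32 = 3.66×10^-5 m⁴; J_DE = π(0.0619)⁴/32 = 1.44×10^-6 m⁴.
θ = (T/G)·Σ L_i/J_i = (2020/26.1×10⁹)·(0.876/4.40×10^-6 + 2.90/5.10×10^-5 + 1.70/3.66×10^-5 + 0.670/1.44×10^-6) = 0.05938 rad.

3.40°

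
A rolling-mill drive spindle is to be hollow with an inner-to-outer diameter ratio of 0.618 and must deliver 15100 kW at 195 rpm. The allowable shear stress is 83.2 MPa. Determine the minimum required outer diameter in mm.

376 mm

ω = 2π·195/60 = 20.42 rad/s, so T = P/ω = 15100×10³ / 20.42 = 739500 N·m.
For a hollow shaft with d_i/d_o = 0.618: τ_max = 16T/(π d_o³ (1−k⁴)), so d_o = [16T/(π τ_allow (1−k⁴))]^(1/3) = [16·739500/(π·8.32×10^7·0.8541)]^(1/3) = 0.3756 m.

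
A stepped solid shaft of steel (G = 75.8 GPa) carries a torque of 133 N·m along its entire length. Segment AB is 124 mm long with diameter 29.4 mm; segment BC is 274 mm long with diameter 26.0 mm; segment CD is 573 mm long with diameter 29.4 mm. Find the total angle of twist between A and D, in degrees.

1.57°

J_AB = π(0.0294)⁴/32 = 7.33×10^-8 m⁴; J_BC = π(0.0260)⁴/32 = 4.49×10^-8 m⁴; J_CD = π(0.0294)⁴/32 = 7.33×10^-8 m⁴.
θ = (T/G)·Σ L_i/J_i = (133.0/75.8×10⁹)·(0.124/7.33×10^-8 + 0.274/4.49×10^-8 + 0.573/7.33×10^-8) = 0.02739 rad.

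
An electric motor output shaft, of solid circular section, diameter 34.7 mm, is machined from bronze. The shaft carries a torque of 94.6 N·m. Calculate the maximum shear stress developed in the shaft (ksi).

J = πd⁴/32 = π(0.0347)⁴/32 = 1.423×10^-7 m⁴.
τ_max = T·r/J = 94.60 × 0.0174 / 1.423×10^-7 = 1.153×10^7 Pa.

1.67 ksi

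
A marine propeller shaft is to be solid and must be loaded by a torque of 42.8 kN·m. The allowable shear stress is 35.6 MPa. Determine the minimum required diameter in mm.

183 mm

For a solid shaft τ_max = 16T/(πd³), so d = (16T/(π τ_allow))^(1/3) = (16·42800/(π·3.56×10^7))^(1/3) = 0.1829 m.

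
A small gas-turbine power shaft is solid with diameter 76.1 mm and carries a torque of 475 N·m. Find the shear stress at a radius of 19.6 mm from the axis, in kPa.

J = πd⁴/32 = π(0.0761)⁴/32 = 3.293×10^-6 m⁴.
Shear stress varies linearly with radius: τ = T·r/J = 475.0 × 0.0196 / 3.293×10^-6 = 2.828×10^6 Pa.

2830 kPa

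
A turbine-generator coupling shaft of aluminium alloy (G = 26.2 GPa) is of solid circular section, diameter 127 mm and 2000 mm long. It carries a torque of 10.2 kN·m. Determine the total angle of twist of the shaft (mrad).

J = πd⁴/32 = π(0.127)⁴/32 = 2.554×10^-5 m⁴.
θ = T·L/(G·J) = 10200 × 2.00 / (26.2×10⁹ × 2.554×10^-5) = 0.03049 rad.

30.5 mrad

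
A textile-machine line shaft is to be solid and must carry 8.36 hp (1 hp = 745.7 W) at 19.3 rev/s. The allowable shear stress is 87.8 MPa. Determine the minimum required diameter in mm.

ω = 2π·19.3 = 121.3 rad/s, so T = P/ω = 8.36×745.7 / 121.3 = 51.41 N·m.
For a solid shaft τ_max = 16T/(πd³), so d = (16T/(π τ_allow))^(1/3) = (16·51.41/(π·8.78×10^7))^(1/3) = 0.01439 m.

14.4 mm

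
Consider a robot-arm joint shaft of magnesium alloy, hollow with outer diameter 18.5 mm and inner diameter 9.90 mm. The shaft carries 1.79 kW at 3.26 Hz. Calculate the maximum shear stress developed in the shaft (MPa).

ω = 2π·3.26 = 20.48 rad/s, so T = P/ω = 1.79×10³ / 20.48 = 87.39 N·m.
J = π(d_o⁴ − d_i⁴)/32 = π(0.0185⁴ − 0.00990⁴)/32 = 1.056×10^-8 m⁴.
τ_max = T·r/J = 87.39 × 0.00925 / 1.056×10^-8 = 7.657×10^7 Pa.

76.6 MPa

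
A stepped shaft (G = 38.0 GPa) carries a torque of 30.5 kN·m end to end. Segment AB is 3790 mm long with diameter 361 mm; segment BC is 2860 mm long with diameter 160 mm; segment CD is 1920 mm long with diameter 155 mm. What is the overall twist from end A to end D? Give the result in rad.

J_AB = π(0.361)⁴/32 = 1.67×10^-3 m⁴; J_BC = π(0.160)⁴/32 = 6.43×10^-5 m⁴; J_CD = π(0.155)⁴/32 = 5.67×10^-5 m⁴.
θ = (T/G)·Σ L_i/J_i = (30500/38.0×10⁹)·(3.79/1.67×10^-3 + 2.86/6.43×10^-5 + 1.92/5.67×10^-5) = 0.06470 rad.

0.0647 rad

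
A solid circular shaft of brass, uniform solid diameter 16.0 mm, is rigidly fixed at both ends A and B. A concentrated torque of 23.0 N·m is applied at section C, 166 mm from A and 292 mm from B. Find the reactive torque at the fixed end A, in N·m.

14.7 N·m

With uniform GJ and both ends fixed, compatibility θ_AC = θ_CB gives T_A·a = T_B·b, together with T_A + T_B = T₀.
T_A = T₀·b/(a+b) = 23.00·292/458.0 = 14.66 N·m; T_B = 8.336 N·m.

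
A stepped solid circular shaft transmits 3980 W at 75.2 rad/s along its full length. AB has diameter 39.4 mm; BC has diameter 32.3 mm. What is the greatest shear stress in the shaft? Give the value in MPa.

ω = 75.2 rad/s, so T = P/ω = 3980 / 75.20 = 52.93 N·m.
Under the same torque, τ_max = 16T/(πd³) is largest where d is smallest — segment BC (d = 32.3 mm).
τ_max = 16·52.93/(π·(0.0323)³) = 7.999×10^6 Pa.

8.00 MPa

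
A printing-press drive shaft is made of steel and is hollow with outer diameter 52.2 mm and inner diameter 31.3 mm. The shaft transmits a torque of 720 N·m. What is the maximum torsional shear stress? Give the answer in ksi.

4.29 ksi

J = π(d_o⁴ − d_i⁴)/32 = π(0.0522⁴ − 0.0313⁴)/32 = 6.347×10^-7 m⁴.
τ_max = T·r/J = 720.0 × 0.0261 / 6.347×10^-7 = 2.961×10^7 Pa.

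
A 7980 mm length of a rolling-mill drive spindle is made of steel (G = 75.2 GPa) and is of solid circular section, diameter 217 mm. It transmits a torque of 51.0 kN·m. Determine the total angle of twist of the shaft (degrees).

1.42°

J = πd⁴/32 = π(0.217)⁴/32 = 2.177×10^-4 m⁴.
θ = T·L/(G·J) = 51000 × 7.98 / (75.2×10⁹ × 2.177×10^-4) = 0.02486 rad.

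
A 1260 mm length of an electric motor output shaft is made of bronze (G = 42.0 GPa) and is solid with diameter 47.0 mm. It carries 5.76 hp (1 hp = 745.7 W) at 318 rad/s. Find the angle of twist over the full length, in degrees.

ω = 318 rad/s, so T = P/ω = 5.76×745.7 / 318.0 = 13.51 N·m.
J = πd⁴/32 = π(0.0470)⁴/32 = 4.791×10^-7 m⁴.
θ = T·L/(G·J) = 13.51 × 1.26 / (42.0×10⁹ × 4.791×10^-7) = 8.458×10^-4 rad.

0.0485°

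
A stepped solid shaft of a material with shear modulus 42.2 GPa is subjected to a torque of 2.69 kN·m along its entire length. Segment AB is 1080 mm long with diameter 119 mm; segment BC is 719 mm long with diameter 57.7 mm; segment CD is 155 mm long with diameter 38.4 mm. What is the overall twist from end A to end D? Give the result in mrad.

91.9 mrad

J_AB = π(0.119)⁴/32 = 1.97×10^-5 m⁴; J_BC = π(0.0577)⁴/32 = 1.09×10^-6 m⁴; J_CD = π(0.0384)⁴/32 = 2.13×10^-7 m⁴.
θ = (T/G)·Σ L_i/J_i = (2690/42.2×10⁹)·(1.08/1.97×10^-5 + 0.719/1.09×10^-6 + 0.155/2.13×10^-7) = 0.09190 rad.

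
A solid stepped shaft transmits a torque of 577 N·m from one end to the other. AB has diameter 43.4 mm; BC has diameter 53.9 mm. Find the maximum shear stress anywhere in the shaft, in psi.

5210 psi

Under the same torque, τ_max = 16T/(πd³) is largest where d is smallest — segment AB (d = 43.4 mm).
τ_max = 16·577.0/(π·(0.0434)³) = 3.595×10^7 Pa.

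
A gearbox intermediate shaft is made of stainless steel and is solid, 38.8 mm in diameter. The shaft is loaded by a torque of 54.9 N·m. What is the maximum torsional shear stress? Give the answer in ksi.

J = πd⁴/32 = π(0.0388)⁴/32 = 2.225×10^-7 m⁴.
τ_max = T·r/J = 54.90 × 0.0194 / 2.225×10^-7 = 4.787×10^6 Pa.

0.694 ksi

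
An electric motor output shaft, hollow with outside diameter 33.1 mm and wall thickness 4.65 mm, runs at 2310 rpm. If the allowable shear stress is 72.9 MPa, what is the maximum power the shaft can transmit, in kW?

J = π(d_o⁴ − d_i⁴)/32 = π(0.0331⁴ − 0.0238⁴)/32 = 8.635×10^-8 m⁴.
T_max = τ_allow·J/r = 7.29×10^7 × 8.635×10^-8 / 0.0166 = 380.3 N·m.
ω = 2π·2310/60 = 241.9 rad/s, so P_max = T_max·ω = 9.200×10^4 W.

92.0 kW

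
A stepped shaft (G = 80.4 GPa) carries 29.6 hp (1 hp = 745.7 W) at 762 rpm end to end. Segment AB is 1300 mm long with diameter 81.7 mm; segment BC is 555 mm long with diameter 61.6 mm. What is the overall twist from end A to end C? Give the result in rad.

ω = 2π·762/60 = 79.80 rad/s, so T = P/ω = 29.6×745.7 / 79.80 = 276.6 N·m.
J_AB = π(0.0817)⁴/32 = 4.37×10^-6 m⁴; J_BC = π(0.0616)⁴/32 = 1.41×10^-6 m⁴.
θ = (T/G)·Σ L_i/J_i = (276.6/80.4×10⁹)·(1.30/4.37×10^-6 + 0.555/1.41×10^-6) = 2.373×10^-3 rad.

0.00237 rad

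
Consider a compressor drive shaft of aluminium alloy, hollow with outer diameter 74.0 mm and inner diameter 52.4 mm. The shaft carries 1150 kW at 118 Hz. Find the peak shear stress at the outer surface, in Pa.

ω = 2π·118 = 741.4 rad/s, so T = P/ω = 1150×10³ / 741.4 = 1551 N·m.
J = π(d_o⁴ − d_i⁴)/32 = π(0.0740⁴ − 0.0524⁴)/32 = 2.204×10^-6 m⁴.
τ_max = T·r/J = 1551 × 0.0370 / 2.204×10^-6 = 2.604×10^7 Pa.

2.60e7 Pa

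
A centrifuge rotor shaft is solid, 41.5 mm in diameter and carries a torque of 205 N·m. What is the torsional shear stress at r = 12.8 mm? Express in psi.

J = πd⁴/32 = π(0.0415)⁴/32 = 2.912×10^-7 m⁴.
Shear stress varies linearly with radius: τ = T·r/J = 205.0 × 0.0128 / 2.912×10^-7 = 9.011×10^6 Pa.

1310 psi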